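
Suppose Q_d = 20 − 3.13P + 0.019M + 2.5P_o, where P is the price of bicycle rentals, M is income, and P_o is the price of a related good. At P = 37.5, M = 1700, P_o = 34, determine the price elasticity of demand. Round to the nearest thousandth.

-5.891

Q_d = 20 − 3.13(37.5) + 0.019(1700) + 2.5(34) = 20 − 117.375 + 32.3 + 85 = 19.925.
∂Q_d/∂P = −3.13, so E_p = (−3.13)·(37.5/19.925) ≈ -5.891.
|E_p| > 1: demand is elastic.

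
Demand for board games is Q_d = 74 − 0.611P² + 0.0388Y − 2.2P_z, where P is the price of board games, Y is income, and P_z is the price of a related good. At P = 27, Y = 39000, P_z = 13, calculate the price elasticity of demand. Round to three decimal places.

-0.800

Substituting, Q_d = 74 − 0.611(27)² + 0.0388(39000) − 2.2(13) = 74 − 445.419 + 1513.2 − 28.6 = 1113.181.
∂Q_d/∂P = −2·0.611·P = -32.994, so E_p = -32.994·(27/1113.181) ≈ -0.800.
|E_p| < 1: demand is inelastic.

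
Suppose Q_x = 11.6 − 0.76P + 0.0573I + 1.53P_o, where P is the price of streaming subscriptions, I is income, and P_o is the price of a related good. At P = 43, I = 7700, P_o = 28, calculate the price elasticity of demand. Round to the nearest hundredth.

At the given point, Q_x = 11.6 − 0.76(43) + 0.0573(7700) + 1.53(28) = 11.6 − 32.68 + 441.21 + 42.84 = 462.97.
∂Q_x/∂P = −0.76, so E_p = (−0.76)·(43/462.97) ≈ -0.07.
|E_p| < 1: demand is inelastic.

-0.07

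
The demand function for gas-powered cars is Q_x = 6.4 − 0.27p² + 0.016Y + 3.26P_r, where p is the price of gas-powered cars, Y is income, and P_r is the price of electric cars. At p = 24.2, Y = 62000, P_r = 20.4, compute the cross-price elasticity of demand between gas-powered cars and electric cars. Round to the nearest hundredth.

First evaluate Q_x: 6.4 − 0.27(24.2)² + 0.016(62000) + 3.26(20.4) = 6.4 − 158.1228 + 992 + 66.504 = 906.7812.
∂Q_x/∂P_r = +3.26, so E_xy = 3.26·(20.4/906.7812) ≈ 0.07.
E_xy > 0: the goods are substitutes.

0.07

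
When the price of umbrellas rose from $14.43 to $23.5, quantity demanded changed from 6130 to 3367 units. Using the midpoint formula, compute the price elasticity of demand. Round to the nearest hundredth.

-1.22

%ΔQ = (3367 − 6130)/[(6130 + 3367)/2] = -2763/4748.5 ≈ -0.5819.
%ΔP = (23.5 − 14.43)/[(14.43 + 23.5)/2] = 9.07/18.965 ≈ 0.4782.
Arc elasticity E = %ΔQ/%ΔP ≈ -0.5819/0.4782 ≈ -1.22.
|E| > 1: demand is elastic over this range.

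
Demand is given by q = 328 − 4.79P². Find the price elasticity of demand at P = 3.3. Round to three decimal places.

At P = 3.3, q = 275.8369.
dq/dP = −2·4.79·P = −31.614.
Point elasticity E = (dq/dP)·(P/q) = -31.614 × 3.3/275.8369 ≈ -0.378.
|E| < 1, so demand is inelastic at this price.

-0.378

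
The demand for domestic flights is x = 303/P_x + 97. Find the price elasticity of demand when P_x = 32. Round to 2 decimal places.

At P_x = 32, x = 106.4688.
dx/dP_x = −303/P_x² = −0.2959.
Point elasticity E = (dx/dP_x)·(P_x/x) = -0.2959 × 32/106.4688 ≈ -0.09.
|E| < 1, so demand is inelastic at this price.

-0.09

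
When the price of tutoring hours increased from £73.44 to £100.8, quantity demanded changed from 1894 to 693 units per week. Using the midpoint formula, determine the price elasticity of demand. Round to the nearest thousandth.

%Δq = (693 − 1894)/[(1894 + 693)/2] = -1201/1293.5 ≈ -0.9285.
%Δp = (100.8 − 73.44)/[(73.44 + 100.8)/2] = 27.36/87.12 ≈ 0.3140.
Arc elasticity E = %Δq/%Δp ≈ -0.9285/0.3140 ≈ -2.957.
|E| > 1: demand is elastic over this range.

-2.957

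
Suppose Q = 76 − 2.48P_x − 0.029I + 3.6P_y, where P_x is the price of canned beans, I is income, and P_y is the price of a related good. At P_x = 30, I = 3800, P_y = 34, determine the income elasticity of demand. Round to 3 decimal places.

-7.986

Evaluating quantity at (P_x, I, P_y) gives Q = 76 − 2.48(30) − 0.029(3800) + 3.6(34) = 76 − 74.4 − 110.2 + 122.4 = 13.8.
∂Q/∂I = −0.029, so E_I = -0.029·(3800/13.8) ≈ -7.986.
E_I < 0: inferior good.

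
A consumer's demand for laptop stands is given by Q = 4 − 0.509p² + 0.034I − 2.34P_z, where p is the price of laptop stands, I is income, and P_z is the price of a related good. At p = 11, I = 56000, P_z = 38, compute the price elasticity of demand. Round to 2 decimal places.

Evaluating quantity at (p, I, P_z) gives Q = 4 − 0.509(11)² + 0.034(56000) − 2.34(38) = 4 − 61.589 + 1904 − 88.92 = 1757.491.
∂Q/∂p = −2·0.509·p = -11.198, so E_p = -11.198·(11/1757.491) ≈ -0.07.
|E_p| < 1: demand is inelastic.

-0.07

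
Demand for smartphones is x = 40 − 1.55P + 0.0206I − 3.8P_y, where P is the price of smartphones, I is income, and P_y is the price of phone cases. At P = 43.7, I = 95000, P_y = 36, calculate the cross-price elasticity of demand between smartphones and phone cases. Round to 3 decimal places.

-0.076

First evaluate x: 40 − 1.55(43.7) + 0.0206(95000) − 3.8(36) = 40 − 67.735 + 1957 − 136.8 = 1792.465.
∂x/∂P_y = −3.8, so E_xy = -3.8·(36/1792.465) ≈ -0.076.
E_xy < 0: the goods are complements.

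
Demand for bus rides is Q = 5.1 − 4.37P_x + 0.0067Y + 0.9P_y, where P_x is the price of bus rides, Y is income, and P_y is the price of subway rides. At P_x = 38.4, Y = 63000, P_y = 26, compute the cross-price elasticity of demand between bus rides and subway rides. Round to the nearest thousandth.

First evaluate Q: 5.1 − 4.37(38.4) + 0.0067(63000) + 0.9(26) = 5.1 − 167.808 + 422.1 + 23.4 = 282.792.
∂Q/∂P_y = +0.9, so E_xy = 0.9·(26/282.792) ≈ 0.083.
E_xy > 0: the goods are substitutes.

0.083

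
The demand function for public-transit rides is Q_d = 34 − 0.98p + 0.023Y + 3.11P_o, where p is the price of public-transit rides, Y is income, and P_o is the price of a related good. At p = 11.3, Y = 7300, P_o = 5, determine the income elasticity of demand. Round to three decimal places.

Substituting, Q_d = 34 − 0.98(11.3) + 0.023(7300) + 3.11(5) = 34 − 11.074 + 167.9 + 15.55 = 206.376.
∂Q_d/∂Y = +0.023, so E_I = 0.023·(7300/206.376) ≈ 0.814.
E_I ∈ (0,1): normal good (necessity).

0.814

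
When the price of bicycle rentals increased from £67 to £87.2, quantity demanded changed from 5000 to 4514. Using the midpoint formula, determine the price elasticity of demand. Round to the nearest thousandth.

-0.390

%Δq = (4514 − 5000)/[(5000 + 4514)/2] = -486/4757 ≈ -0.1022.
%ΔP = (87.2 − 67)/[(67 + 87.2)/2] = 20.2/77.1 ≈ 0.2620.
Arc elasticity E = %Δq/%ΔP ≈ -0.1022/0.2620 ≈ -0.390.
|E| < 1: demand is inelastic over this range.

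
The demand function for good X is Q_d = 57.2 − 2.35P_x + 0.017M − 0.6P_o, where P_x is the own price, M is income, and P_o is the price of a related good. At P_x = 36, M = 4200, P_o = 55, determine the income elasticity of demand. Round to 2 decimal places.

6.49

First evaluate Q_d: 57.2 − 2.35(36) + 0.017(4200) − 0.6(55) = 57.2 − 84.6 + 71.4 − 33 = 11.
∂Q_d/∂M = +0.017, so E_I = 0.017·(4200/11) ≈ 6.49.
E_I > 1: normal good (luxury).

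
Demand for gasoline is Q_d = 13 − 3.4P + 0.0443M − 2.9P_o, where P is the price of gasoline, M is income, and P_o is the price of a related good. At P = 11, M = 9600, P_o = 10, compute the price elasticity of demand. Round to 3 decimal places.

First evaluate Q_d: 13 − 3.4(11) + 0.0443(9600) − 2.9(10) = 13 − 37.4 + 425.28 − 29 = 371.88.
∂Q_d/∂P = −3.4, so E_p = (−3.4)·(11/371.88) ≈ -0.101.
|E_p| < 1: demand is inelastic.

-0.101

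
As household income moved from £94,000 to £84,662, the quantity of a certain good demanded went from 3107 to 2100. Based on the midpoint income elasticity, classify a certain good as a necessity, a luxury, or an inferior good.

luxury

%ΔQ = (2100 − 3107)/[(3107+2100)/2] = -1007/2603.5 ≈ -0.3868.
%ΔI = (84,662 − 94,000)/[(94,000+84,662)/2] = -9338/89331 ≈ -0.1045.
E_I = %ΔQ/%ΔI ≈ 3.700.
E_I > 1: normal good (luxury).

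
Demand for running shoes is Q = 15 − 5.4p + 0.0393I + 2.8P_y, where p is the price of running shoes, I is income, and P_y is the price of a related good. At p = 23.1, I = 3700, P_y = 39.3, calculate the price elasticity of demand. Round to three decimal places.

Q = 15 − 5.4(23.1) + 0.0393(3700) + 2.8(39.3) = 15 − 124.74 + 145.41 + 110.04 = 145.71.
∂Q/∂p = −5.4, so E_p = (−5.4)·(23.1/145.71) ≈ -0.856.
|E_p| < 1: demand is inelastic.

-0.856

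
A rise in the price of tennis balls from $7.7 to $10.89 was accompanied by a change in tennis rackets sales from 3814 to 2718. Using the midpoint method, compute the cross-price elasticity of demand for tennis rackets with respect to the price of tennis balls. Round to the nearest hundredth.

%ΔQ_x = (2718 − 3814)/[(3814+2718)/2] = -1096/3266 ≈ -0.3356.
%ΔP_y = (10.89 − 7.7)/[(7.7+10.89)/2] ≈ 0.3432.
E_xy = -0.3356/0.3432 ≈ -0.98.
E_xy < 0, so tennis rackets and tennis balls are complements.

-0.98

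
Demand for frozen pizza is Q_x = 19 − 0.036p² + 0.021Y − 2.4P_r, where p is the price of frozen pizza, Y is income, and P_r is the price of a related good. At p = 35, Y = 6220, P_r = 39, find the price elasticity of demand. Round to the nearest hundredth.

First evaluate Q_x: 19 − 0.036(35)² + 0.021(6220) − 2.4(39) = 19 − 44.1 + 130.62 − 93.6 = 11.92.
∂Q_x/∂p = −2·0.036·p = -2.52, so E_p = -2.52·(35/11.92) ≈ -7.40.
|E_p| > 1: demand is elastic.

-7.40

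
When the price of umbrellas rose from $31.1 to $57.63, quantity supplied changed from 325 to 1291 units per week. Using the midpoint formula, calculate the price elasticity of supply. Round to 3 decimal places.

1.999

%Δq = (1291 − 325)/[(325 + 1291)/2] = 966/808 ≈ 1.1955.
%ΔP = (57.63 − 31.1)/[(31.1 + 57.63)/2] = 26.53/44.365 ≈ 0.5980.
Arc elasticity E = %Δq/%ΔP ≈ 1.1955/0.5980 ≈ 1.999.
|E| > 1: supply is elastic over this range.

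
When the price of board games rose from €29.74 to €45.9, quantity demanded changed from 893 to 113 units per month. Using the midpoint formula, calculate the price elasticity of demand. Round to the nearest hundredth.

-3.63

%ΔQ = (113 − 893)/[(893 + 113)/2] = -780/503 ≈ -1.5507.
%Δp = (45.9 − 29.74)/[(29.74 + 45.9)/2] = 16.16/37.82 ≈ 0.4273.
Arc elasticity E = %ΔQ/%Δp ≈ -1.5507/0.4273 ≈ -3.63.
|E| > 1: demand is elastic over this range.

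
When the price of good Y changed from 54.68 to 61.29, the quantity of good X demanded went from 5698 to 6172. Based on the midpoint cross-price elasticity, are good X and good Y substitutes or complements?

substitutes

%ΔQ_x = (6172 − 5698)/[(5698+6172)/2] = 474/5935 ≈ 0.0799.
%ΔP_y = (61.29 − 54.68)/[(54.68+61.29)/2] ≈ 0.1140.
E_xy = 0.0799/0.1140 ≈ 0.701.
E_xy > 0, so the goods are substitutes.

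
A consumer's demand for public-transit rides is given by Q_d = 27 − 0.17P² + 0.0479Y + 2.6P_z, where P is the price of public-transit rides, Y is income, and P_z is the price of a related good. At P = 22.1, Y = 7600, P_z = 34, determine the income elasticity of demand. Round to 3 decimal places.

At the given point, Q_d = 27 − 0.17(22.1)² + 0.0479(7600) + 2.6(34) = 27 − 83.0297 + 364.04 + 88.4 = 396.4103.
∂Q_d/∂Y = +0.0479, so E_I = 0.0479·(7600/396.4103) ≈ 0.918.
E_I ∈ (0,1): normal good (necessity).

0.918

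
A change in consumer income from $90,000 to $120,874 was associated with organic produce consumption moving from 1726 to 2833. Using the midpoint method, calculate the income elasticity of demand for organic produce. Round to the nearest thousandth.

%ΔQ = (2833 − 1726)/[(1726+2833)/2] = 1107/2279.5 ≈ 0.4856.
%ΔY = (120,874 − 90,000)/[(90,000+120,874)/2] = 30874/105437 ≈ 0.2928.
E_I = %ΔQ/%ΔY ≈ 1.658.
E_I > 1: normal good (luxury).

1.658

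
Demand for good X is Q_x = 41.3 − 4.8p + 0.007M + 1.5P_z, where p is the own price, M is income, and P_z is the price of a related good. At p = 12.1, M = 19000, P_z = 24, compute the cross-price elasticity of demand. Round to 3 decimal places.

Q_x = 41.3 − 4.8(12.1) + 0.007(19000) + 1.5(24) = 41.3 − 58.08 + 133 + 36 = 152.22.
∂Q_x/∂P_z = +1.5, so E_xy = 1.5·(24/152.22) ≈ 0.236.
E_xy > 0: the goods are substitutes.

0.236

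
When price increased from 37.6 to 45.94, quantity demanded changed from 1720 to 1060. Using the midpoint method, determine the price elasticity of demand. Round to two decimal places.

-2.38

%Δq = (1060 − 1720)/[(1720 + 1060)/2] = -660/1390 ≈ -0.4748.
%Δp = (45.94 − 37.6)/[(37.6 + 45.94)/2] = 8.34/41.77 ≈ 0.1997.
Arc elasticity E = %Δq/%Δp ≈ -0.4748/0.1997 ≈ -2.38.
|E| > 1: demand is elastic over this range.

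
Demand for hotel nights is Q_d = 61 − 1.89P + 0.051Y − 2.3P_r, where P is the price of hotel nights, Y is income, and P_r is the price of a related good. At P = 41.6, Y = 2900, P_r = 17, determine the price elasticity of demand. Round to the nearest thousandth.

Q_d = 61 − 1.89(41.6) + 0.051(2900) − 2.3(17) = 61 − 78.624 + 147.9 − 39.1 = 91.176.
∂Q_d/∂P = −1.89, so E_p = (−1.89)·(41.6/91.176) ≈ -0.862.
|E_p| < 1: demand is inelastic.

-0.862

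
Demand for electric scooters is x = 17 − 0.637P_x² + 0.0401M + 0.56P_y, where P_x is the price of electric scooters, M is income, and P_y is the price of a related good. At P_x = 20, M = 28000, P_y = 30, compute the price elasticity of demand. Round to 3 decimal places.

-0.565

At the given point, x = 17 − 0.637(20)² + 0.0401(28000) + 0.56(30) = 17 − 254.8 + 1122.8 + 16.8 = 901.8.
∂x/∂P_x = −2·0.637·P_x = -25.48, so E_p = -25.48·(20/901.8) ≈ -0.565.
|E_p| < 1: demand is inelastic.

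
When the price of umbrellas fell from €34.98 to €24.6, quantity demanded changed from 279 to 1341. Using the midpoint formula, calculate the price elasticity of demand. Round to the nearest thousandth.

%Δq = (1341 − 279)/[(279 + 1341)/2] = 1062/810 ≈ 1.3111.
%ΔP = (24.6 − 34.98)/[(34.98 + 24.6)/2] = -10.38/29.79 ≈ -0.3484.
Arc elasticity E = %Δq/%ΔP ≈ 1.3111/-0.3484 ≈ -3.763.
|E| > 1: demand is elastic over this range.

-3.763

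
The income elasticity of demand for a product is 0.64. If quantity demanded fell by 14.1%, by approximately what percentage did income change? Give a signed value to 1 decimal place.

-22.0

%ΔQ ≈ E × %ΔI ⇒ %ΔI = %ΔQ / E = (-14.1%)/(0.64) ≈ -22.0%.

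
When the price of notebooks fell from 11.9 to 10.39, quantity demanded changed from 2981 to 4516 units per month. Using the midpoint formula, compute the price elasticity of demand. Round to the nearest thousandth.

%ΔQ = (4516 − 2981)/[(2981 + 4516)/2] = 1535/3748.5 ≈ 0.4095.
%ΔP = (10.39 − 11.9)/[(11.9 + 10.39)/2] = -1.51/11.145 ≈ -0.1355.
Arc elasticity E = %ΔQ/%ΔP ≈ 0.4095/-0.1355 ≈ -3.022.
|E| > 1: demand is elastic over this range.

-3.022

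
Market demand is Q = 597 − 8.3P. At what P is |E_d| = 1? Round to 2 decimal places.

For linear demand Q = a − bP, E = −bP/(a − bP). |E| = 1 ⇒ bP = a − bP ⇒ P = a/(2b).
P = 597/(2·8.3) ≈ 35.96.

35.96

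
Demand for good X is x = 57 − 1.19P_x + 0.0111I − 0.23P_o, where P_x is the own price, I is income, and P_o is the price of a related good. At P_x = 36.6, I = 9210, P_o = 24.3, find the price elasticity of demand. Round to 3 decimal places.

-0.396

Substituting, x = 57 − 1.19(36.6) + 0.0111(9210) − 0.23(24.3) = 57 − 43.554 + 102.231 − 5.589 = 110.088.
∂x/∂P_x = −1.19, so E_p = (−1.19)·(36.6/110.088) ≈ -0.396.
|E_p| < 1: demand is inelastic.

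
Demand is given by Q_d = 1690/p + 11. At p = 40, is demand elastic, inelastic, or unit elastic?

inelastic

At p = 40, Q_d = 53.25.
dQ_d/dp = −1690/p² = −1.0562.
Point elasticity E = (dQ_d/dp)·(p/Q_d) = -1.0563 × 40/53.25 ≈ -0.793.
|E| ≈ 0.793 < 1, so demand is inelastic.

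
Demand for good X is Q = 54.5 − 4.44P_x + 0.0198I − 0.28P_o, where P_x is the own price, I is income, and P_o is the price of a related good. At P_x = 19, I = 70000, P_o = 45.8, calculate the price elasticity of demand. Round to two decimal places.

-0.06

Q = 54.5 − 4.44(19) + 0.0198(70000) − 0.28(45.8) = 54.5 − 84.36 + 1386 − 12.824 = 1343.316.
∂Q/∂P_x = −4.44, so E_p = (−4.44)·(19/1343.316) ≈ -0.06.
|E_p| < 1: demand is inelastic.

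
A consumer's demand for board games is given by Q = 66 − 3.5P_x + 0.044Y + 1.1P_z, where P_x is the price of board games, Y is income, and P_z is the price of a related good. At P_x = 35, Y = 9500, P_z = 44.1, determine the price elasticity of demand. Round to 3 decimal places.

Q = 66 − 3.5(35) + 0.044(9500) + 1.1(44.1) = 66 − 122.5 + 418 + 48.51 = 410.01.
∂Q/∂P_x = −3.5, so E_p = (−3.5)·(35/410.01) ≈ -0.299.
|E_p| < 1: demand is inelastic.

-0.299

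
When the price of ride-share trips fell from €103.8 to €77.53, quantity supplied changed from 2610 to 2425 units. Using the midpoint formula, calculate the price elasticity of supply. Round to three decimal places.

0.254

%ΔQ = (2425 − 2610)/[(2610 + 2425)/2] = -185/2517.5 ≈ -0.0735.
%ΔP = (77.53 − 103.8)/[(103.8 + 77.53)/2] = -26.27/90.665 ≈ -0.2897.
Arc elasticity E = %ΔQ/%ΔP ≈ -0.0735/-0.2897 ≈ 0.254.
|E| < 1: supply is inelastic over this range.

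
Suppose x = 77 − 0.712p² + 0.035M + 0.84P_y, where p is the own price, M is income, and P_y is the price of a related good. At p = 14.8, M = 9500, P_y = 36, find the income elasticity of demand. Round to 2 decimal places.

1.17

Substituting, x = 77 − 0.712(14.8)² + 0.035(9500) + 0.84(36) = 77 − 155.9565 + 332.5 + 30.24 = 283.7835.
∂x/∂M = +0.035, so E_I = 0.035·(9500/283.7835) ≈ 1.17.
E_I > 1: normal good (luxury).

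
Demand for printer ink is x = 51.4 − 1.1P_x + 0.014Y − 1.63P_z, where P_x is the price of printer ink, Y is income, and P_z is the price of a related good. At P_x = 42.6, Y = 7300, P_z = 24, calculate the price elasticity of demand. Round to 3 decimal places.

First evaluate x: 51.4 − 1.1(42.6) + 0.014(7300) − 1.63(24) = 51.4 − 46.86 + 102.2 − 39.12 = 67.62.
∂x/∂P_x = −1.1, so E_p = (−1.1)·(42.6/67.62) ≈ -0.693.
|E_p| < 1: demand is inelastic.

-0.693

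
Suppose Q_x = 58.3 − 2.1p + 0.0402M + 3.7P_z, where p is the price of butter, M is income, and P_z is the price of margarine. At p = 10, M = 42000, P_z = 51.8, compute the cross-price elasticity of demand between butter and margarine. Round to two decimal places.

Q_x = 58.3 − 2.1(10) + 0.0402(42000) + 3.7(51.8) = 58.3 − 21 + 1688.4 + 191.66 = 1917.36.
∂Q_x/∂P_z = +3.7, so E_xy = 3.7·(51.8/1917.36) ≈ 0.10.
E_xy > 0: the goods are substitutes.

0.10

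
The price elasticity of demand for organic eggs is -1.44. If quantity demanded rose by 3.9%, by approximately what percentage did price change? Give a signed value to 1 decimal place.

%ΔQ ≈ E × %ΔP ⇒ %ΔP = %ΔQ / E = (3.9%)/(-1.44) ≈ -2.7%.

-2.7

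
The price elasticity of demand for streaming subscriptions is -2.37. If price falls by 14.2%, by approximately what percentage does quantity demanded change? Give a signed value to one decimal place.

%ΔQ ≈ E × %ΔP = (-2.37) × (-14.2%) ≈ 33.7%.

33.7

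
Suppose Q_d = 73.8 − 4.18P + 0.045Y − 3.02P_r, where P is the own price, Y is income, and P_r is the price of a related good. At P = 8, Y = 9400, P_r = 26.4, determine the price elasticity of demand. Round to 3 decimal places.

Q_d = 73.8 − 4.18(8) + 0.045(9400) − 3.02(26.4) = 73.8 − 33.44 + 423 − 79.728 = 383.632.
∂Q_d/∂P = −4.18, so E_p = (−4.18)·(8/383.632) ≈ -0.087.
|E_p| < 1: demand is inelastic.

-0.087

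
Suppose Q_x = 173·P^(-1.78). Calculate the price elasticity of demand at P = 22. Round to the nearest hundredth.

For a Cobb–Douglas (constant-elasticity) form Q_x = A·P^α·…, the elasticity with respect to P equals the exponent α at every point.
Here the exponent on P is -1.78, so the price elasticity of demand is -1.78.

-1.78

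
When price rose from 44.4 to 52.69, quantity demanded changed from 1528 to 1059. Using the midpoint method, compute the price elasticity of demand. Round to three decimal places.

-2.123

%Δq = (1059 − 1528)/[(1528 + 1059)/2] = -469/1293.5 ≈ -0.3626.
%Δp = (52.69 − 44.4)/[(44.4 + 52.69)/2] = 8.29/48.545 ≈ 0.1708.
Arc elasticity E = %Δq/%Δp ≈ -0.3626/0.1708 ≈ -2.123.
|E| > 1: demand is elastic over this range.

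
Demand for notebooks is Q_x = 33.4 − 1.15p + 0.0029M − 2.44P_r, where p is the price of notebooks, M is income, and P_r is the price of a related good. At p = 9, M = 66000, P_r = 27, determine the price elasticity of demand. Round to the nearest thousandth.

-0.070

At the given point, Q_x = 33.4 − 1.15(9) + 0.0029(66000) − 2.44(27) = 33.4 − 10.35 + 191.4 − 65.88 = 148.57.
∂Q_x/∂p = −1.15, so E_p = (−1.15)·(9/148.57) ≈ -0.070.
|E_p| < 1: demand is inelastic.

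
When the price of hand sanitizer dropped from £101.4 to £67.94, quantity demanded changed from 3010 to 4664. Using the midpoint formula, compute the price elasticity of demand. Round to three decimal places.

-1.091

%Δq = (4664 − 3010)/[(3010 + 4664)/2] = 1654/3837 ≈ 0.4311.
%Δp = (67.94 − 101.4)/[(101.4 + 67.94)/2] = -33.46/84.67 ≈ -0.3952.
Arc elasticity E = %Δq/%Δp ≈ 0.4311/-0.3952 ≈ -1.091.
|E| > 1: demand is elastic over this range.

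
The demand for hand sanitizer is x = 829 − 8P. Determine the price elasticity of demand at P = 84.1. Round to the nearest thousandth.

At P = 84.1, x = 156.2.
dx/dP = −8.
Point elasticity E = (dx/dP)·(P/x) = -8 × 84.1/156.2 ≈ -4.307.
|E| > 1, so demand is elastic at this price.

-4.307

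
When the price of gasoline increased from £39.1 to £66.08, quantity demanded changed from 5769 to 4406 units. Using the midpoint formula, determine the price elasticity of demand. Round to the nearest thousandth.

-0.522

%ΔQ = (4406 − 5769)/[(5769 + 4406)/2] = -1363/5087.5 ≈ -0.2679.
%Δp = (66.08 − 39.1)/[(39.1 + 66.08)/2] = 26.98/52.59 ≈ 0.5130.
Arc elasticity E = %ΔQ/%Δp ≈ -0.2679/0.5130 ≈ -0.522.
|E| < 1: demand is inelastic over this range.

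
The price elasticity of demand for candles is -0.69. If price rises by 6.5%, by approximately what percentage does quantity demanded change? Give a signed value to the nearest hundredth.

%ΔQ ≈ E × %ΔP = (-0.69) × (6.5%) ≈ -4.49%.

-4.49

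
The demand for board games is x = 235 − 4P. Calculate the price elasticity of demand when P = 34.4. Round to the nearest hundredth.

-1.41

At P = 34.4, x = 97.4.
dx/dP = −4.
Point elasticity E = (dx/dP)·(P/x) = -4 × 34.4/97.4 ≈ -1.41.
|E| > 1, so demand is elastic at this price.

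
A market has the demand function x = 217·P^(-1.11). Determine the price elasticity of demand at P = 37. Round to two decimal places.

For a Cobb–Douglas (constant-elasticity) form x = A·P^α·…, the elasticity with respect to P equals the exponent α at every point.
Here the exponent on P is -1.11, so the price elasticity of demand is -1.11.

-1.11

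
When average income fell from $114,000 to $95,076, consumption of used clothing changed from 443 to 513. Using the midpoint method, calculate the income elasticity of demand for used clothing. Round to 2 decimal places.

-0.81

%ΔQ = (513 − 443)/[(443+513)/2] = 70/478 ≈ 0.1464.
%ΔY = (95,076 − 114,000)/[(114,000+95,076)/2] = -18924/104538 ≈ -0.1810.
E_I = %ΔQ/%ΔY ≈ -0.81.
E_I < 0: inferior good.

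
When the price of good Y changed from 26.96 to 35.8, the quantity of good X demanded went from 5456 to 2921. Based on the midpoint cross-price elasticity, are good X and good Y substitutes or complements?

%ΔQ_x = (2921 − 5456)/[(5456+2921)/2] = -2535/4188.5 ≈ -0.6052.
%ΔP_y = (35.8 − 26.96)/[(26.96+35.8)/2] ≈ 0.2817.
E_xy = -0.6052/0.2817 ≈ -2.148.
E_xy < 0, so the goods are complements.

complements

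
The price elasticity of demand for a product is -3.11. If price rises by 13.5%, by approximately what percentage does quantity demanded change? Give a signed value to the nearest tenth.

-42.0

%ΔQ ≈ E × %ΔP = (-3.11) × (13.5%) ≈ -42.0%.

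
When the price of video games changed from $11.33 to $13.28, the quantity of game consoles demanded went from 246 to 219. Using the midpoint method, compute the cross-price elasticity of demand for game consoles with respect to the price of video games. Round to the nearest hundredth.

-0.73

%ΔQ_x = (219 − 246)/[(246+219)/2] = -27/232.5 ≈ -0.1161.
%ΔP_y = (13.28 − 11.33)/[(11.33+13.28)/2] ≈ 0.1585.
E_xy = -0.1161/0.1585 ≈ -0.73.
E_xy < 0, so game consoles and video games are complements.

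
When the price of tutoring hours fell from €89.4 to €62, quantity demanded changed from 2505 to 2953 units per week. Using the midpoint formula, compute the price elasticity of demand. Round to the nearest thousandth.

%Δq = (2953 − 2505)/[(2505 + 2953)/2] = 448/2729 ≈ 0.1642.
%ΔP = (62 − 89.4)/[(89.4 + 62)/2] = -27.4/75.7 ≈ -0.3620.
Arc elasticity E = %Δq/%ΔP ≈ 0.1642/-0.3620 ≈ -0.454.
|E| < 1: demand is inelastic over this range.

-0.454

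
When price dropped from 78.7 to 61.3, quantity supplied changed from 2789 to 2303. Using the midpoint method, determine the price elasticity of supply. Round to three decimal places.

0.768

%ΔQ = (2303 − 2789)/[(2789 + 2303)/2] = -486/2546 ≈ -0.1909.
%ΔP = (61.3 − 78.7)/[(78.7 + 61.3)/2] = -17.4/70 ≈ -0.2486.
Arc elasticity E = %ΔQ/%ΔP ≈ -0.1909/-0.2486 ≈ 0.768.
|E| < 1: supply is inelastic over this range.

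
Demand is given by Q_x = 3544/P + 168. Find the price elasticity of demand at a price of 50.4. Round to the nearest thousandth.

-0.295

At P = 50.4, Q_x = 238.3175.
dQ_x/dP = −3544/P² = −1.3952.
Point elasticity E = (dQ_x/dP)·(P/Q_x) = -1.3952 × 50.4/238.3175 ≈ -0.295.
|E| < 1, so demand is inelastic at this price.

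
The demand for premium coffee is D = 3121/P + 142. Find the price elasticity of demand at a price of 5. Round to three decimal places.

At P = 5, D = 766.2.
dD/dP = −3121/P² = −124.84.
Point elasticity E = (dD/dP)·(P/D) = -124.84 × 5/766.2 ≈ -0.815.
|E| < 1, so demand is inelastic at this price.

-0.815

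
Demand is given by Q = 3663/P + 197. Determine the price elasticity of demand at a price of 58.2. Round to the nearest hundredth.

-0.24

At P = 58.2, Q = 259.9381.
dQ/dP = −3663/P² = −1.0814.
Point elasticity E = (dQ/dP)·(P/Q) = -1.0814 × 58.2/259.9381 ≈ -0.24.
|E| < 1, so demand is inelastic at this price.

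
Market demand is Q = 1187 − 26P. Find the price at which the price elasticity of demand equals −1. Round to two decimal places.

22.83

For linear demand Q = a − bP, E = −bP/(a − bP). |E| = 1 ⇒ bP = a − bP ⇒ P = a/(2b).
P = 1187/(2·26) ≈ 22.83.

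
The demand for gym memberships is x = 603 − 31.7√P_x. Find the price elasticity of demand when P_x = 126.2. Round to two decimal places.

At P_x = 126.2, x = 246.8861.
dx/dP_x = −31.7/(2√P_x) = −31.7/(2·11.2339).
Point elasticity E = (dx/dP_x)·(P_x/x) = -1.4109 × 126.2/246.8861 ≈ -0.72.
|E| < 1, so demand is inelastic at this price.

-0.72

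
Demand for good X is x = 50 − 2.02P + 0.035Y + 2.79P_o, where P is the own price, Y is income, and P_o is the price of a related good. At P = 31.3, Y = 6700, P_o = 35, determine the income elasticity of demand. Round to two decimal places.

0.74

x = 50 − 2.02(31.3) + 0.035(6700) + 2.79(35) = 50 − 63.226 + 234.5 + 97.65 = 318.924.
∂x/∂Y = +0.035, so E_I = 0.035·(6700/318.924) ≈ 0.74.
E_I ∈ (0,1): normal good (necessity).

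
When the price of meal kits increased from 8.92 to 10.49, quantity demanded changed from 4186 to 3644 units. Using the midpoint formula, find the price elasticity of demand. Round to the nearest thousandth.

%ΔQ = (3644 − 4186)/[(4186 + 3644)/2] = -542/3915 ≈ -0.1384.
%Δp = (10.49 − 8.92)/[(8.92 + 10.49)/2] = 1.57/9.705 ≈ 0.1618.
Arc elasticity E = %ΔQ/%Δp ≈ -0.1384/0.1618 ≈ -0.856.
|E| < 1: demand is inelastic over this range.

-0.856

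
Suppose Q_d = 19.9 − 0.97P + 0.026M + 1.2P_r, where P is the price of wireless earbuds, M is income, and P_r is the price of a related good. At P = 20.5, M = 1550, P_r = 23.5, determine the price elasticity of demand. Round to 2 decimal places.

Evaluating quantity at (P, M, P_r) gives Q_d = 19.9 − 0.97(20.5) + 0.026(1550) + 1.2(23.5) = 19.9 − 19.885 + 40.3 + 28.2 = 68.515.
∂Q_d/∂P = −0.97, so E_p = (−0.97)·(20.5/68.515) ≈ -0.29.
|E_p| < 1: demand is inelastic.

-0.29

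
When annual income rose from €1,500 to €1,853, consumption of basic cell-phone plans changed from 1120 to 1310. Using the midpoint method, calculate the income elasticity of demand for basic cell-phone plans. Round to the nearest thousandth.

0.743

%ΔQ = (1310 − 1120)/[(1120+1310)/2] = 190/1215 ≈ 0.1564.
%ΔI = (1,853 − 1,500)/[(1,500+1,853)/2] = 353/1676.5 ≈ 0.2106.
E_I = %ΔQ/%ΔI ≈ 0.743.
E_I ∈ (0,1): normal good (necessity).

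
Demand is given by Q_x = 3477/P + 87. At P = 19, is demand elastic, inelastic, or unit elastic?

inelastic

At P = 19, Q_x = 270.
dQ_x/dP = −3477/P² = −9.6316.
Point elasticity E = (dQ_x/dP)·(P/Q_x) = -9.6316 × 19/270 ≈ -0.678.
|E| ≈ 0.678 < 1, so demand is inelastic.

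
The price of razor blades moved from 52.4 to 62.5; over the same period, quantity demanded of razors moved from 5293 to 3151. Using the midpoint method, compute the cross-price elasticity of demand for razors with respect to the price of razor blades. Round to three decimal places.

%ΔQ_x = (3151 − 5293)/[(5293+3151)/2] = -2142/4222 ≈ -0.5073.
%ΔP_y = (62.5 − 52.4)/[(52.4+62.5)/2] ≈ 0.1758.
E_xy = -0.5073/0.1758 ≈ -2.886.
E_xy < 0, so razors and razor blades are complements.

-2.886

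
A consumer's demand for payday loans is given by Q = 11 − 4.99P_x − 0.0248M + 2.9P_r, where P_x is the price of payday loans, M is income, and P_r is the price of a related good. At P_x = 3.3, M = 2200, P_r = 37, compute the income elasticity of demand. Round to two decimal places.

-1.15

Q = 11 − 4.99(3.3) − 0.0248(2200) + 2.9(37) = 11 − 16.467 − 54.56 + 107.3 = 47.273.
∂Q/∂M = −0.0248, so E_I = -0.0248·(2200/47.273) ≈ -1.15.
E_I < 0: inferior good.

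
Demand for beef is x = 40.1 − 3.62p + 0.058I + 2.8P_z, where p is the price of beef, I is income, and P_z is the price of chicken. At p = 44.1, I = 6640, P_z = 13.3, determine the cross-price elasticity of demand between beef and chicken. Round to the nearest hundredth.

At the given point, x = 40.1 − 3.62(44.1) + 0.058(6640) + 2.8(13.3) = 40.1 − 159.642 + 385.12 + 37.24 = 302.818.
∂x/∂P_z = +2.8, so E_xy = 2.8·(13.3/302.818) ≈ 0.12.
E_xy > 0: the goods are substitutes.

0.12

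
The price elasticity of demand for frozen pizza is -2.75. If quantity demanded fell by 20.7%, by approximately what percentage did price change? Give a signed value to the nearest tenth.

7.5

%ΔQ ≈ E × %ΔP ⇒ %ΔP = %ΔQ / E = (-20.7%)/(-2.75) ≈ 7.5%.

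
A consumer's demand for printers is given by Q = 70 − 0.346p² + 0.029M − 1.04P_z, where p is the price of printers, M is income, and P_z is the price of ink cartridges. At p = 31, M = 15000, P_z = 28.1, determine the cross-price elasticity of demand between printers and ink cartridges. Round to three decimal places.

Substituting, Q = 70 − 0.346(31)² + 0.029(15000) − 1.04(28.1) = 70 − 332.506 + 435 − 29.224 = 143.27.
∂Q/∂P_z = −1.04, so E_xy = -1.04·(28.1/143.27) ≈ -0.204.
E_xy < 0: the goods are complements.

-0.204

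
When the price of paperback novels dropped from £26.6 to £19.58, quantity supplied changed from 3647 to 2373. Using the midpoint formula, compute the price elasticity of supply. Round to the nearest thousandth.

%Δq = (2373 − 3647)/[(3647 + 2373)/2] = -1274/3010 ≈ -0.4233.
%Δp = (19.58 − 26.6)/[(26.6 + 19.58)/2] = -7.02/23.09 ≈ -0.3040.
Arc elasticity E = %Δq/%Δp ≈ -0.4233/-0.3040 ≈ 1.392.
|E| > 1: supply is elastic over this range.

1.392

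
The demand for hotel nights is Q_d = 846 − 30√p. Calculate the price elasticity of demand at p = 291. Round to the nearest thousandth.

At p = 291, Q_d = 334.2383.
dQ_d/dp = −30/(2√p) = −30/(2·17.0587).
Point elasticity E = (dQ_d/dp)·(p/Q_d) = -0.8793 × 291/334.2383 ≈ -0.766.
|E| < 1, so demand is inelastic at this price.

-0.766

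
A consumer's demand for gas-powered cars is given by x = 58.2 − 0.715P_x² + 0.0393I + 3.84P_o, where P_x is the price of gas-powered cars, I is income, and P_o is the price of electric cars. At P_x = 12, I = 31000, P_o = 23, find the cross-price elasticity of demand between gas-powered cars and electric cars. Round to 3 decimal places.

Substituting, x = 58.2 − 0.715(12)² + 0.0393(31000) + 3.84(23) = 58.2 − 102.96 + 1218.3 + 88.32 = 1261.86.
∂x/∂P_o = +3.84, so E_xy = 3.84·(23/1261.86) ≈ 0.070.
E_xy > 0: the goods are substitutes.

0.070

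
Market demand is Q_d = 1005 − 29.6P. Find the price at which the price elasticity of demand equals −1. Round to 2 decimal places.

For linear demand Q_d = a − bP, E = −bP/(a − bP). |E| = 1 ⇒ bP = a − bP ⇒ P = a/(2b).
P = 1005/(2·29.6) ≈ 16.98.

16.98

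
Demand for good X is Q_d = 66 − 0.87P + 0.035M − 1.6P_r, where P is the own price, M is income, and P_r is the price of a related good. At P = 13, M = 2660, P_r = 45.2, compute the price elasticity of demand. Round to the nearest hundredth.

-0.15

Substituting, Q_d = 66 − 0.87(13) + 0.035(2660) − 1.6(45.2) = 66 − 11.31 + 93.1 − 72.32 = 75.47.
∂Q_d/∂P = −0.87, so E_p = (−0.87)·(13/75.47) ≈ -0.15.
|E_p| < 1: demand is inelastic.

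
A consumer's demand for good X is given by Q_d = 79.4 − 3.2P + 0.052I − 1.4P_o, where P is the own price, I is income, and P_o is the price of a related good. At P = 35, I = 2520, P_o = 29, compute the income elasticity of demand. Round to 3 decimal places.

First evaluate Q_d: 79.4 − 3.2(35) + 0.052(2520) − 1.4(29) = 79.4 − 112 + 131.04 − 40.6 = 57.84.
∂Q_d/∂I = +0.052, so E_I = 0.052·(2520/57.84) ≈ 2.266.
E_I > 1: normal good (luxury).

2.266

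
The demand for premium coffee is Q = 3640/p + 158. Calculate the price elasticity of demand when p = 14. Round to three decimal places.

At p = 14, Q = 418.
dQ/dp = −3640/p² = −18.5714.
Point elasticity E = (dQ/dp)·(p/Q) = -18.5714 × 14/418 ≈ -0.622.
|E| < 1, so demand is inelastic at this price.

-0.622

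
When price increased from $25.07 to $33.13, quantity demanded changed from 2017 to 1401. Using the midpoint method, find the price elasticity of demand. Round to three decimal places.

-1.301

%Δq = (1401 − 2017)/[(2017 + 1401)/2] = -616/1709 ≈ -0.3604.
%Δp = (33.13 − 25.07)/[(25.07 + 33.13)/2] = 8.06/29.1 ≈ 0.2770.
Arc elasticity E = %Δq/%Δp ≈ -0.3604/0.2770 ≈ -1.301.
|E| > 1: demand is elastic over this range.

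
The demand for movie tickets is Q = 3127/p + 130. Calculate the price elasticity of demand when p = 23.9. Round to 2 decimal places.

-0.50

At p = 23.9, Q = 260.8368.
dQ/dp = −3127/p² = −5.4743.
Point elasticity E = (dQ/dp)·(p/Q) = -5.4743 × 23.9/260.8368 ≈ -0.50.
|E| < 1, so demand is inelastic at this price.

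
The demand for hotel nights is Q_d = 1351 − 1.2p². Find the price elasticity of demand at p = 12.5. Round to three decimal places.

-0.322

At p = 12.5, Q_d = 1163.5.
dQ_d/dp = −2·1.2·p = −30.
Point elasticity E = (dQ_d/dp)·(p/Q_d) = -30 × 12.5/1163.5 ≈ -0.322.
|E| < 1, so demand is inelastic at this price.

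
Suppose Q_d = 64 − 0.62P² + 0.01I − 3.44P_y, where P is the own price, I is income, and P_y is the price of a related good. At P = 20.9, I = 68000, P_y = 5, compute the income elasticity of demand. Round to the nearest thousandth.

Q_d = 64 − 0.62(20.9)² + 0.01(68000) − 3.44(5) = 64 − 270.8222 + 680 − 17.2 = 455.9778.
∂Q_d/∂I = +0.01, so E_I = 0.01·(68000/455.9778) ≈ 1.491.
E_I > 1: normal good (luxury).

1.491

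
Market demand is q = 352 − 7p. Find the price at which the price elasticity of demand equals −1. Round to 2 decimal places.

25.14

For linear demand q = a − bp, E = −bp/(a − bp). |E| = 1 ⇒ bp = a − bp ⇒ p = a/(2b).
p = 352/(2·7) ≈ 25.14.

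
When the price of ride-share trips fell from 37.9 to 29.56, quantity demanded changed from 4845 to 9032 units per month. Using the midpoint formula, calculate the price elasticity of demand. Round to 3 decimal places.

-2.441

%Δq = (9032 − 4845)/[(4845 + 9032)/2] = 4187/6938.5 ≈ 0.6034.
%ΔP = (29.56 − 37.9)/[(37.9 + 29.56)/2] = -8.34/33.73 ≈ -0.2473.
Arc elasticity E = %Δq/%ΔP ≈ 0.6034/-0.2473 ≈ -2.441.
|E| > 1: demand is elastic over this range.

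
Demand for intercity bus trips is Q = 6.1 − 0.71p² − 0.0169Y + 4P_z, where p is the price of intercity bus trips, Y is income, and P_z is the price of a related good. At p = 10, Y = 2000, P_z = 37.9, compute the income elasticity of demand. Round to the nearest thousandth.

-0.639

Q = 6.1 − 0.71(10)² − 0.0169(2000) + 4(37.9) = 6.1 − 71 − 33.8 + 151.6 = 52.9.
∂Q/∂Y = −0.0169, so E_I = -0.0169·(2000/52.9) ≈ -0.639.
E_I < 0: inferior good.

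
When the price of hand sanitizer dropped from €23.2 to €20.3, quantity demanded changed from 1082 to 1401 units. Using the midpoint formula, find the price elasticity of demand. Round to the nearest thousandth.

-1.927

%Δq = (1401 − 1082)/[(1082 + 1401)/2] = 319/1241.5 ≈ 0.2569.
%Δp = (20.3 − 23.2)/[(23.2 + 20.3)/2] = -2.9/21.75 ≈ -0.1333.
Arc elasticity E = %Δq/%Δp ≈ 0.2569/-0.1333 ≈ -1.927.
|E| > 1: demand is elastic over this range.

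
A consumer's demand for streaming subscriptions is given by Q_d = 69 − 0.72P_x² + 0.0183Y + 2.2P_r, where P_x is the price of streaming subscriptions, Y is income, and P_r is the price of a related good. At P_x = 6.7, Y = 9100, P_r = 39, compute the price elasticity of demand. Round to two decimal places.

First evaluate Q_d: 69 − 0.72(6.7)² + 0.0183(9100) + 2.2(39) = 69 − 32.3208 + 166.53 + 85.8 = 289.0092.
∂Q_d/∂P_x = −2·0.72·P_x = -9.648, so E_p = -9.648·(6.7/289.0092) ≈ -0.22.
|E_p| < 1: demand is inelastic.

-0.22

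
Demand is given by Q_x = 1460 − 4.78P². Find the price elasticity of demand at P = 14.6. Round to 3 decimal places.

At P = 14.6, Q_x = 441.0952.
dQ_x/dP = −2·4.78·P = −139.576.
Point elasticity E = (dQ_x/dP)·(P/Q_x) = -139.576 × 14.6/441.0952 ≈ -4.620.
|E| > 1, so demand is elastic at this price.

-4.620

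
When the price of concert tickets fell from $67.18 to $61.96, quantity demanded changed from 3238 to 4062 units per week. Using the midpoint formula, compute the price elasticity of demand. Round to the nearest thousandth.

%Δq = (4062 − 3238)/[(3238 + 4062)/2] = 824/3650 ≈ 0.2258.
%ΔP = (61.96 − 67.18)/[(67.18 + 61.96)/2] = -5.22/64.57 ≈ -0.0808.
Arc elasticity E = %Δq/%ΔP ≈ 0.2258/-0.0808 ≈ -2.793.
|E| > 1: demand is elastic over this range.

-2.793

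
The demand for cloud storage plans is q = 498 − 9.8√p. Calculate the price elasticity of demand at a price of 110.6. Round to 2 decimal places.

At p = 110.6, q = 394.9368.
dq/dp = −9.8/(2√p) = −9.8/(2·10.5167).
Point elasticity E = (dq/dp)·(p/q) = -0.4659 × 110.6/394.9368 ≈ -0.13.
|E| < 1, so demand is inelastic at this price.

-0.13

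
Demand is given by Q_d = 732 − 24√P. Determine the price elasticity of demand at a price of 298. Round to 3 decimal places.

At P = 298, Q_d = 317.6958.
dQ_d/dP = −24/(2√P) = −24/(2·17.2627).
Point elasticity E = (dQ_d/dP)·(P/Q_d) = -0.6951 × 298/317.6958 ≈ -0.652.
|E| < 1, so demand is inelastic at this price.

-0.652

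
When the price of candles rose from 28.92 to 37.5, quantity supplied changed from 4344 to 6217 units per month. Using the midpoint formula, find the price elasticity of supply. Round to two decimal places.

1.37

%Δq = (6217 − 4344)/[(4344 + 6217)/2] = 1873/5280.5 ≈ 0.3547.
%Δp = (37.5 − 28.92)/[(28.92 + 37.5)/2] = 8.58/33.21 ≈ 0.2584.
Arc elasticity E = %Δq/%Δp ≈ 0.3547/0.2584 ≈ 1.37.
|E| > 1: supply is elastic over this range.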